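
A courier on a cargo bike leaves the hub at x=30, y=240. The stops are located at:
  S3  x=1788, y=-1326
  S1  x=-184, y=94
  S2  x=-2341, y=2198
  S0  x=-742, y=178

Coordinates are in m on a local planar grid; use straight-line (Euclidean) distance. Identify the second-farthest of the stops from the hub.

Distance to each, sorted:
S2: 3075.0 m
S3: 2354.3 m
S0: 774.5 m
S1: 259.1 m
The second-farthest is S3 at 2354.3 m.

S3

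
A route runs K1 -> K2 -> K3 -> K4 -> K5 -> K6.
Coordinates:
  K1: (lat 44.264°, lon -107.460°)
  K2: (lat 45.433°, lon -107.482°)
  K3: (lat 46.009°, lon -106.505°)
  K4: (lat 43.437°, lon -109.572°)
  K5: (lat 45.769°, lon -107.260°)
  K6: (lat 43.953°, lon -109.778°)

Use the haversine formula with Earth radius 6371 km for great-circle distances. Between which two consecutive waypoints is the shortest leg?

K2–K3

Leg distances:
K1→K2: 130.0 km
K2→K3: 99.3 km
K3→K4: 374.8 km
K4→K5: 317.4 km
K5→K6: 283.1 km
The shortest leg is K2–K3 at 99.3 km.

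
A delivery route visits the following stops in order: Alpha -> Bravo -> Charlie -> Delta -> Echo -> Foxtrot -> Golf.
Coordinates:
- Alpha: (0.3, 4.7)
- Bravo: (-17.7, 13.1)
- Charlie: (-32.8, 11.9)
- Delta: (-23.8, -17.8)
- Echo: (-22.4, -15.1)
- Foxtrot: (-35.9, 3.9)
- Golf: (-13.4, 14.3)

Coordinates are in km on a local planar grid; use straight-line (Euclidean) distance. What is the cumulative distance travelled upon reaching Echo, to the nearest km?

Leg distances:
Alpha→Bravo: 19.9 km  (cumulative 19.9 km)
Bravo→Charlie: 15.1 km  (cumulative 35.0 km)
Charlie→Delta: 31.0 km  (cumulative 66.0 km)
Delta→Echo: 3.0 km  (cumulative 69.1 km)
Cumulative distance at Echo ≈ 69 km.

69 km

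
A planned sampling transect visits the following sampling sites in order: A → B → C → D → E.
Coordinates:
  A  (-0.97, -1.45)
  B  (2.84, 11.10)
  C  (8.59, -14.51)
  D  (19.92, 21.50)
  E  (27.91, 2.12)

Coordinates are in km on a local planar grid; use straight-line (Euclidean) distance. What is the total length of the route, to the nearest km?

98 km

Leg distances:
A→B: 13.1 km  (cumulative 13.1 km)
B→C: 26.2 km  (cumulative 39.4 km)
C→D: 37.8 km  (cumulative 77.1 km)
D→E: 21.0 km  (cumulative 98.1 km)
Total route length ≈ 98 km.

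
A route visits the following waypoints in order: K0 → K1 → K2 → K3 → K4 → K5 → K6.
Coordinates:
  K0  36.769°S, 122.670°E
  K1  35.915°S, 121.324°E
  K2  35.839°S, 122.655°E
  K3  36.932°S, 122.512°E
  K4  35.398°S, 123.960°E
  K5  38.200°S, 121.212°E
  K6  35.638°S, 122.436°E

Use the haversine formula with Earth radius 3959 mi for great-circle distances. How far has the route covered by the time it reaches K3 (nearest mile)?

Leg distances:
K0→K1: 95.4 mi  (cumulative 95.4 mi)
K1→K2: 74.7 mi  (cumulative 170.1 mi)
K2→K3: 75.9 mi  (cumulative 246.0 mi)
Cumulative distance at K3 ≈ 246 mi.

246 mi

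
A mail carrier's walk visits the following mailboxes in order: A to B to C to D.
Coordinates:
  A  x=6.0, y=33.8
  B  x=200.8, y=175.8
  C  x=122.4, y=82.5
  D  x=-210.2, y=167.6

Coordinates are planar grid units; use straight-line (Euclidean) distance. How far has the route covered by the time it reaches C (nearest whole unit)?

363

Leg distances:
A→B: 241.1  (cumulative 241.1)
B→C: 121.9  (cumulative 362.9)
Cumulative distance at C ≈ 363.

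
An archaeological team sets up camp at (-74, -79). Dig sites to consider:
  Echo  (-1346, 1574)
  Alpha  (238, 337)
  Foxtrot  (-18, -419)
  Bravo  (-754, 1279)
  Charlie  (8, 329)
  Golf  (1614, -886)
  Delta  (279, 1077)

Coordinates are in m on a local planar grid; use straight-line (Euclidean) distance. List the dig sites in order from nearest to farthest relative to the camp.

Distance from the camp at (-74, -79) to each:
Foxtrot (-18, -419): 344.6 m
Charlie (8, 329): 416.2 m
Alpha (238, 337): 520.0 m
Delta (279, 1077): 1208.7 m
Bravo (-754, 1279): 1518.7 m
Golf (1614, -886): 1871.0 m
Echo (-1346, 1574): 2085.8 m

Foxtrot, Charlie, Alpha, Delta, Bravo, Golf, Echo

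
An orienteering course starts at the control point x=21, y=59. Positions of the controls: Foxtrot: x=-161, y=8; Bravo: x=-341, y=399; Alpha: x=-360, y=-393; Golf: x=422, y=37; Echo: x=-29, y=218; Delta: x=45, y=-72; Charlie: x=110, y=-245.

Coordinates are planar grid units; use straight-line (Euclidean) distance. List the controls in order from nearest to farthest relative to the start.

Computing each straight-line distance from x=21, y=59:
Delta x=45, y=-72: 133.2
Echo x=-29, y=218: 166.7
Foxtrot x=-161, y=8: 189.0
Charlie x=110, y=-245: 316.8
Golf x=422, y=37: 401.6
Bravo x=-341, y=399: 496.6
Alpha x=-360, y=-393: 591.2

Delta, Echo, Foxtrot, Charlie, Golf, Bravo, Alpha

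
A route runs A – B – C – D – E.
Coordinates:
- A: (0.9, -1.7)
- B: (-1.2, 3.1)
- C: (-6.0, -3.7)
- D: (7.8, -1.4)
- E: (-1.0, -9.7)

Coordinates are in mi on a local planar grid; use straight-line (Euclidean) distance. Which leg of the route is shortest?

Leg distances:
A→B: 5.2 mi
B→C: 8.3 mi
C→D: 14.0 mi
D→E: 12.1 mi
The shortest leg is A–B at 5.2 mi.

A–B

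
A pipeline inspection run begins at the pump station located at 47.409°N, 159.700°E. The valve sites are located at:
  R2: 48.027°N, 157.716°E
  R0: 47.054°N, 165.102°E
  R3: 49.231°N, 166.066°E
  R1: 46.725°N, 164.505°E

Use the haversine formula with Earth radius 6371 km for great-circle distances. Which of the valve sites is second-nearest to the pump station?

Distances from the pump station (47.409°N, 159.700°E):
R2: 163.6 km
R1: 371.7 km
R0: 409.7 km
R3: 512.2 km
The second-nearest is R1 at 371.7 km.

R1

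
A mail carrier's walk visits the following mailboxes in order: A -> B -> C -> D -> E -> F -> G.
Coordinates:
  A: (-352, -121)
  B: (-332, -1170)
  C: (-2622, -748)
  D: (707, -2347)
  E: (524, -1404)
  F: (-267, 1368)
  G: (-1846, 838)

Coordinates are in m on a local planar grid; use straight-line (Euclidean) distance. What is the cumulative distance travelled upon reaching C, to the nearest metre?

Leg distances:
A→B: 1049.2 m  (cumulative 1049.2 m)
B→C: 2328.6 m  (cumulative 3377.7 m)
Cumulative distance at C ≈ 3378 m.

3378 m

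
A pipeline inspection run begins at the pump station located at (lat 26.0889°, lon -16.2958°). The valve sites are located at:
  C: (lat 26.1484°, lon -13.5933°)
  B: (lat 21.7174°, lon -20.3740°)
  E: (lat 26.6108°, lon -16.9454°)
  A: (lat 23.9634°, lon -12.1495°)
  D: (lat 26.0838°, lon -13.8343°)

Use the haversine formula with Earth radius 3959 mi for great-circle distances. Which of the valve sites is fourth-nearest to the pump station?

A

Distance to each, sorted:
E: 54.0 mi
D: 152.8 mi
C: 167.7 mi
A: 298.2 mi
B: 396.9 mi
The fourth-nearest is A at 298.2 mi.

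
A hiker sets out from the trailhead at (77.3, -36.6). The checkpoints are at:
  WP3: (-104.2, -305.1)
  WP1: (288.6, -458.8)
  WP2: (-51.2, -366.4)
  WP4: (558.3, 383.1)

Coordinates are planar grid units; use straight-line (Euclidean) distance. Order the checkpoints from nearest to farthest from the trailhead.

WP3, WP2, WP1, WP4

Computing each straight-line distance from (77.3, -36.6):
WP3 (-104.2, -305.1): 324.1
WP2 (-51.2, -366.4): 353.9
WP1 (288.6, -458.8): 472.1
WP4 (558.3, 383.1): 638.4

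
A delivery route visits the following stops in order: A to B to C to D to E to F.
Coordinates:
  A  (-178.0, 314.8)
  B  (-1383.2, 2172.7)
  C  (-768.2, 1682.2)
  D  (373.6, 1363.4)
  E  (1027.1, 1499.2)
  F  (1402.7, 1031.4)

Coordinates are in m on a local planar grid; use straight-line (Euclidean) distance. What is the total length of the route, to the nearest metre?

5454 m

Leg distances:
A→B: 2214.6 m  (cumulative 2214.6 m)
B→C: 786.6 m  (cumulative 3001.2 m)
C→D: 1185.5 m  (cumulative 4186.7 m)
D→E: 667.5 m  (cumulative 4854.1 m)
E→F: 599.9 m  (cumulative 5454.1 m)
Total route length ≈ 5454 m.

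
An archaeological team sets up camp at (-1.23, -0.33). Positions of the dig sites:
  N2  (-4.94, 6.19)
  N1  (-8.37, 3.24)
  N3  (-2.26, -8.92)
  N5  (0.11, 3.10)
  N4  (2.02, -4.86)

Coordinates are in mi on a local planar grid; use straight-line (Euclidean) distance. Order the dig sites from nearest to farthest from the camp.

N5, N4, N2, N1, N3

Distances from the camp:
N5 (0.11, 3.10): 3.7 mi
N4 (2.02, -4.86): 5.6 mi
N2 (-4.94, 6.19): 7.5 mi
N1 (-8.37, 3.24): 8.0 mi
N3 (-2.26, -8.92): 8.7 mi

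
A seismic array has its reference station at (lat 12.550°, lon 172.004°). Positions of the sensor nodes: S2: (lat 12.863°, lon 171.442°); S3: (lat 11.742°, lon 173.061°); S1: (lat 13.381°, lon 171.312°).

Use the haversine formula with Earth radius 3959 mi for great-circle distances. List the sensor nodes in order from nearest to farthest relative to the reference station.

S2, S1, S3

Distance from the reference station at (lat 12.550°, lon 172.004°) to each:
S2 (lat 12.863°, lon 171.442°): 43.6 mi
S1 (lat 13.381°, lon 171.312°): 73.9 mi
S3 (lat 11.742°, lon 173.061°): 90.6 mi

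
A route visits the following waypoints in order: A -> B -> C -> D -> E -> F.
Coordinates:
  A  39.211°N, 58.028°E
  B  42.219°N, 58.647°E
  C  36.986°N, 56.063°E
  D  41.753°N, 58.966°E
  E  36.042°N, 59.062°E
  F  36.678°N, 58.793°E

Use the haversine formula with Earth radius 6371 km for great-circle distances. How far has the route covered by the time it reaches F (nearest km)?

2257 km

Leg distances:
A→B: 338.5 km  (cumulative 338.5 km)
B→C: 622.5 km  (cumulative 961.0 km)
C→D: 585.8 km  (cumulative 1546.8 km)
D→E: 635.1 km  (cumulative 2181.9 km)
E→F: 74.7 km  (cumulative 2256.6 km)
Cumulative distance at F ≈ 2257 km.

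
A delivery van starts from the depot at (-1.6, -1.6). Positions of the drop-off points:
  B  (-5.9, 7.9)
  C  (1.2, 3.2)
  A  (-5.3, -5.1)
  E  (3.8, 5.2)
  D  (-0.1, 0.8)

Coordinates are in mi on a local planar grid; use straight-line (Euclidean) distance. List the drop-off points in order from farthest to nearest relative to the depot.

B, E, C, A, D

Computing each straight-line distance from (-1.6, -1.6):
B (-5.9, 7.9): 10.4 mi
E (3.8, 5.2): 8.7 mi
C (1.2, 3.2): 5.6 mi
A (-5.3, -5.1): 5.1 mi
D (-0.1, 0.8): 2.8 mi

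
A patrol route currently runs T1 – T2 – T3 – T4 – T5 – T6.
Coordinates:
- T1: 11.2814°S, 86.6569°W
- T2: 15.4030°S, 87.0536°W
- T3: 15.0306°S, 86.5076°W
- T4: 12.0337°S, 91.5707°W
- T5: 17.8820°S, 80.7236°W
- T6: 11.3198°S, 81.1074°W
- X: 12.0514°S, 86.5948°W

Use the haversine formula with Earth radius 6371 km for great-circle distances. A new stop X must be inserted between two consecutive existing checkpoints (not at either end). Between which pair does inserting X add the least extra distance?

between T1 and T2

Added distance for inserting X between each consecutive pair:
T1–T2: 1.5 km
T2–T3: 635.6 km
T3–T4: 231.8 km
T4–T5: 111.6 km
T5–T6: 776.4 km
Smallest added distance is 1.5 km, inserting between T1 and T2.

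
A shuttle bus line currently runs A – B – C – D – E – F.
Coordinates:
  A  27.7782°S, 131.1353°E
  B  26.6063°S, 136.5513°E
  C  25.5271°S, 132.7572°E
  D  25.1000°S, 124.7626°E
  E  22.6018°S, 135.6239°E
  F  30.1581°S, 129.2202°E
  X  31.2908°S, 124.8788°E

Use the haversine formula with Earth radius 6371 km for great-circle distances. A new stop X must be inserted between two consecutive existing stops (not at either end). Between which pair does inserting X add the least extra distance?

between E and F

Added distance for inserting X between each consecutive pair:
A–B: 1417.4 km
B–C: 1852.7 km
C–D: 885.3 km
D–E: 986.3 km
E–F: 815.7 km
Smallest added distance is 815.7 km, inserting between E and F.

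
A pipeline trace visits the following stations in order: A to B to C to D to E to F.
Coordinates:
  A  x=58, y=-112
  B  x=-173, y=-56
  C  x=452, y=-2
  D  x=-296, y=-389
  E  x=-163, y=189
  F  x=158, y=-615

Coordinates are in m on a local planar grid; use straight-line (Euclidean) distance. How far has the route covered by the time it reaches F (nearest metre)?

3166 m

Leg distances:
A→B: 237.7 m  (cumulative 237.7 m)
B→C: 627.3 m  (cumulative 865.0 m)
C→D: 842.2 m  (cumulative 1707.2 m)
D→E: 593.1 m  (cumulative 2300.3 m)
E→F: 865.7 m  (cumulative 3166.0 m)
Cumulative distance at F ≈ 3166 m.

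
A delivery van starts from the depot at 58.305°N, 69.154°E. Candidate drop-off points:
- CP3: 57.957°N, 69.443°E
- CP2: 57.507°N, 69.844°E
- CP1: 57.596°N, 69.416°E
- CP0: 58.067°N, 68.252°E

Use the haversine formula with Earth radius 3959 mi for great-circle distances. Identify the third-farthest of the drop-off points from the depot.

CP0

Distances from the depot (58.305°N, 69.154°E):
CP2: 60.7 mi
CP1: 49.9 mi
CP0: 36.7 mi
CP3: 26.3 mi
The third-farthest is CP0 at 36.7 mi.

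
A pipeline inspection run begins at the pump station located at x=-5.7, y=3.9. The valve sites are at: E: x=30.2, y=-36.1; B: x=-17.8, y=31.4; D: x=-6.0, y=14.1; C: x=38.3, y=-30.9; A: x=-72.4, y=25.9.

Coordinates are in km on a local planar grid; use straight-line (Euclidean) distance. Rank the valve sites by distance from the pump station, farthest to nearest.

A, C, E, B, D

Distances from the pump station:
A x=-72.4, y=25.9: 70.2 km
C x=38.3, y=-30.9: 56.1 km
E x=30.2, y=-36.1: 53.7 km
B x=-17.8, y=31.4: 30.0 km
D x=-6.0, y=14.1: 10.2 km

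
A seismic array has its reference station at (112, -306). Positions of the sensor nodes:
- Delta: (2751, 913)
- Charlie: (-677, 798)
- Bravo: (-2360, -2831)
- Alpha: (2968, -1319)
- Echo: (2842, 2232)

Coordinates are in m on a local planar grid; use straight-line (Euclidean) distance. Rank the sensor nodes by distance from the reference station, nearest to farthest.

Charlie, Delta, Alpha, Bravo, Echo

Computing each straight-line distance from (112, -306):
Charlie (-677, 798): 1357.0 m
Delta (2751, 913): 2906.9 m
Alpha (2968, -1319): 3030.3 m
Bravo (-2360, -2831): 3533.6 m
Echo (2842, 2232): 3727.5 m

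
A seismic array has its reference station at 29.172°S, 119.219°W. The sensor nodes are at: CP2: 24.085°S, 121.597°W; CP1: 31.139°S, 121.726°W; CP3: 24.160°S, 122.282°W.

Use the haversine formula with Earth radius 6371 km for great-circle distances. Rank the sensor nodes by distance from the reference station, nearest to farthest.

CP1, CP2, CP3

Computing each great-circle distance from 29.172°S, 119.219°W:
CP1 31.139°S, 121.726°W: 325.5 km
CP2 24.085°S, 121.597°W: 613.0 km
CP3 24.160°S, 122.282°W: 634.9 km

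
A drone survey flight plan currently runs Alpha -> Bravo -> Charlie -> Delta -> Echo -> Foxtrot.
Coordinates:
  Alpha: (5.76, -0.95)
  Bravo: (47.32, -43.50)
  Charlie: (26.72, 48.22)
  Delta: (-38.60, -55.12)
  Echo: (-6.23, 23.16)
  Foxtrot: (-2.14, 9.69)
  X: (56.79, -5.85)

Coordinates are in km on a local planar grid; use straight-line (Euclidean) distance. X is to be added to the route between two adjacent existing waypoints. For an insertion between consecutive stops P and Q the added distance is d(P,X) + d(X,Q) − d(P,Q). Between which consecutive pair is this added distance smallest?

between Bravo and Charlie

Added distance for inserting X between each consecutive pair:
Alpha–Bravo: 30.6 km
Bravo–Charlie: 6.7 km
Charlie–Delta: 47.0 km
Delta–Echo: 92.0 km
Echo–Foxtrot: 116.2 km
Smallest added distance is 6.7 km, inserting between Bravo and Charlie.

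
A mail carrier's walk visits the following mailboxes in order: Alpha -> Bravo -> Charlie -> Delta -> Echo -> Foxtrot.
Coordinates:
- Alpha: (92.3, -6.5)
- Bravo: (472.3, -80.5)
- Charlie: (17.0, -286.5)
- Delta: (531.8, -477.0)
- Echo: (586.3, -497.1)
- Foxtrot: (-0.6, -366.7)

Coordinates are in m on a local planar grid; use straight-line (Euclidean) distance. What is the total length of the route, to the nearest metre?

2095 m

Leg distances:
Alpha→Bravo: 387.1 m  (cumulative 387.1 m)
Bravo→Charlie: 499.7 m  (cumulative 886.9 m)
Charlie→Delta: 548.9 m  (cumulative 1435.8 m)
Delta→Echo: 58.1 m  (cumulative 1493.9 m)
Echo→Foxtrot: 601.2 m  (cumulative 2095.1 m)
Total route length ≈ 2095 m.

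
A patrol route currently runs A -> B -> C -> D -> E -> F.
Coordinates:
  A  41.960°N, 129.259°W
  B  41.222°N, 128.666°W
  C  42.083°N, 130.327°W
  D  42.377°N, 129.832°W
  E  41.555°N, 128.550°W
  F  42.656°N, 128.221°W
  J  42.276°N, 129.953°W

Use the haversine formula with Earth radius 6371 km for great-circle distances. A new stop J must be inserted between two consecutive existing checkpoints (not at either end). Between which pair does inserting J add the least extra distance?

between C and D

Added distance for inserting J between each consecutive pair:
A–B: 130.0 km
B–C: 28.1 km
C–D: 0.3 km
D–E: 16.1 km
E–F: 163.9 km
Smallest added distance is 0.3 km, inserting between C and D.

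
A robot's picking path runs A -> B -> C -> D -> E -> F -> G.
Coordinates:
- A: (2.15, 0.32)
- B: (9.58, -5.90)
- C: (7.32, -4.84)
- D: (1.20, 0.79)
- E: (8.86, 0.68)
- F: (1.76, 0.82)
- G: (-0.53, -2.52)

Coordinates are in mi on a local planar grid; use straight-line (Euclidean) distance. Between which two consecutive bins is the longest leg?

Leg distances:
A→B: 9.7 mi
B→C: 2.5 mi
C→D: 8.3 mi
D→E: 7.7 mi
E→F: 7.1 mi
F→G: 4.0 mi
The longest leg is A–B at 9.7 mi.

A–B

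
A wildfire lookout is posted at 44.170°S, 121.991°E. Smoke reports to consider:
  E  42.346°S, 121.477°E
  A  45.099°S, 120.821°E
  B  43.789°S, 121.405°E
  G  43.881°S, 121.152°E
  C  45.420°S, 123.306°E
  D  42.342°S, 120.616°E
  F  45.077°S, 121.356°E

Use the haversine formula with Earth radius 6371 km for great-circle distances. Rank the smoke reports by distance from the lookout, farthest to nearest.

Distances from the lookout:
D 42.342°S, 120.616°E: 231.8 km
E 42.346°S, 121.477°E: 207.0 km
C 45.420°S, 123.306°E: 173.4 km
A 45.099°S, 120.821°E: 138.7 km
F 45.077°S, 121.356°E: 112.7 km
G 43.881°S, 121.152°E: 74.4 km
B 43.789°S, 121.405°E: 63.2 km

D, E, C, A, F, G, B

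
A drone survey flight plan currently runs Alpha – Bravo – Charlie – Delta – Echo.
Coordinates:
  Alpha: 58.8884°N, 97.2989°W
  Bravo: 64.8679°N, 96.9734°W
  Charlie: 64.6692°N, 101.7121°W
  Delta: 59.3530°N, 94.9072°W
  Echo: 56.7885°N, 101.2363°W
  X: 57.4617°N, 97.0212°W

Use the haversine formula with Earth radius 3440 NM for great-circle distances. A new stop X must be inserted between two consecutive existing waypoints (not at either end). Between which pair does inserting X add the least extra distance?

Added distance for inserting X between each consecutive pair:
Alpha–Bravo: 171.7 NM
Bravo–Charlie: 776.2 NM
Charlie–Delta: 213.1 NM
Delta–Echo: 21.7 NM
Smallest added distance is 21.7 NM, inserting between Delta and Echo.

between Delta and Echo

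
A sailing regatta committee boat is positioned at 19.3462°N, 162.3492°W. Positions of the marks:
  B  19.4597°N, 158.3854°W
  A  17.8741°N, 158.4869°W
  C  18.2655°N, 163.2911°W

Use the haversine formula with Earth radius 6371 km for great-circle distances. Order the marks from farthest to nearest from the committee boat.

A, B, C

Computing each great-circle distance from 19.3462°N, 162.3492°W:
A 17.8741°N, 158.4869°W: 438.7 km
B 19.4597°N, 158.3854°W: 415.9 km
C 18.2655°N, 163.2911°W: 155.8 km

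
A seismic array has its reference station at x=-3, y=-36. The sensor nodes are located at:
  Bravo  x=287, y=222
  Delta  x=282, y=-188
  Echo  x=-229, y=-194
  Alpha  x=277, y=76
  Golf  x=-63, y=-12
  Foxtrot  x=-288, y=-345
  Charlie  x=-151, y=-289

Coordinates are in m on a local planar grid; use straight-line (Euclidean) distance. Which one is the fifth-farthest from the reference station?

Charlie

Distance to each, sorted:
Foxtrot: 420.4 m
Bravo: 388.2 m
Delta: 323.0 m
Alpha: 301.6 m
Charlie: 293.1 m
Echo: 275.8 m
Golf: 64.6 m
The fifth-farthest is Charlie at 293.1 m.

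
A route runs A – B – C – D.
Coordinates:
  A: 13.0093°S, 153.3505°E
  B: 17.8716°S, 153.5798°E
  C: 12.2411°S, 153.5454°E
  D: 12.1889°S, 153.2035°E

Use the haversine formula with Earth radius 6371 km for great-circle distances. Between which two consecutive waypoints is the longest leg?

Leg distances:
A→B: 541.2 km
B→C: 626.1 km
C→D: 37.6 km
The longest leg is B–C at 626.1 km.

B–C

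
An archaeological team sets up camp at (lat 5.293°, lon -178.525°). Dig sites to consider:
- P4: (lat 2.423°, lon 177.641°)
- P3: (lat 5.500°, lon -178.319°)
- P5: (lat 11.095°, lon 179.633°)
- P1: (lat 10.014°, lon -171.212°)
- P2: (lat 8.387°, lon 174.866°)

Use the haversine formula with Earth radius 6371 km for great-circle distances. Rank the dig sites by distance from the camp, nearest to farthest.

P3, P4, P5, P2, P1

Computing each great-circle distance from (lat 5.293°, lon -178.525°):
P3 (lat 5.500°, lon -178.319°): 32.4 km
P4 (lat 2.423°, lon 177.641°): 531.7 km
P5 (lat 11.095°, lon 179.633°): 676.2 km
P2 (lat 8.387°, lon 174.866°): 806.6 km
P1 (lat 10.014°, lon -171.212°): 961.6 km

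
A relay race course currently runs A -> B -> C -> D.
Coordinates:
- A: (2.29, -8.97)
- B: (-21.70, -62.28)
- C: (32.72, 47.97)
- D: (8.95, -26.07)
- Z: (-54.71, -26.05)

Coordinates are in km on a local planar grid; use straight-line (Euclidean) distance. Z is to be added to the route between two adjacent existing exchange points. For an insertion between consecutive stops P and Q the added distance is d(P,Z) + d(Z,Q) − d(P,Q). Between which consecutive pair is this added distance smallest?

Added distance for inserting Z between each consecutive pair:
A–B: 50.1 km
B–C: 40.6 km
C–D: 100.5 km
Smallest added distance is 40.6 km, inserting between B and C.

between B and C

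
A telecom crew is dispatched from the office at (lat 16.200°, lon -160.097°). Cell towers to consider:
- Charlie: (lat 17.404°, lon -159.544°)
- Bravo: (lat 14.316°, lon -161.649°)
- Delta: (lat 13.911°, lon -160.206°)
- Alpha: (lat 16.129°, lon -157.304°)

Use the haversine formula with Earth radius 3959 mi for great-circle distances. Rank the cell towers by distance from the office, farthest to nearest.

Distance from the office at (lat 16.200°, lon -160.097°) to each:
Alpha (lat 16.129°, lon -157.304°): 185.4 mi
Bravo (lat 14.316°, lon -161.649°): 166.3 mi
Delta (lat 13.911°, lon -160.206°): 158.3 mi
Charlie (lat 17.404°, lon -159.544°): 90.9 mi

Alpha, Bravo, Delta, Charlie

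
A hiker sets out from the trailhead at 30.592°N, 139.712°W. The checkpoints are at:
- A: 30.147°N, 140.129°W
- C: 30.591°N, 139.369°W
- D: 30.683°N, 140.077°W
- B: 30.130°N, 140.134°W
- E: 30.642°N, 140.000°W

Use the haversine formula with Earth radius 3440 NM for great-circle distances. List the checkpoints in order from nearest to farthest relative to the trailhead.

E, C, D, A, B

Distance from the trailhead at 30.592°N, 139.712°W to each:
E 30.642°N, 140.000°W: 15.2 NM
C 30.591°N, 139.369°W: 17.7 NM
D 30.683°N, 140.077°W: 19.6 NM
A 30.147°N, 140.129°W: 34.4 NM
B 30.130°N, 140.134°W: 35.3 NM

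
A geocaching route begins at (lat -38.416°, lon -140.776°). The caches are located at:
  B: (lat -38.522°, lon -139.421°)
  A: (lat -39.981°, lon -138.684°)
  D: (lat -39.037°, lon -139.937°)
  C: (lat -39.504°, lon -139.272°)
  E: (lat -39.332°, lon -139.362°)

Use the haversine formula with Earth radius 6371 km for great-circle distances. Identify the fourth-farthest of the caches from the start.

B

Distance to each, sorted:
A: 250.5 km
C: 177.6 km
E: 159.2 km
B: 118.6 km
D: 100.3 km
The fourth-farthest is B at 118.6 km.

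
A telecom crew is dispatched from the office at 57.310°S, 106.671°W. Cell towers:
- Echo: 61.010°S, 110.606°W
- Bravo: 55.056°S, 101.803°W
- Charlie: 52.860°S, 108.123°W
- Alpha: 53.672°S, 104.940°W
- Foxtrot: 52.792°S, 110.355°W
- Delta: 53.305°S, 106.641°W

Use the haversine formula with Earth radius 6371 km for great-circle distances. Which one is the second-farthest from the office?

Charlie

Distances from the office (57.310°S, 106.671°W):
Foxtrot: 554.3 km
Charlie: 503.3 km
Echo: 468.4 km
Delta: 445.3 km
Alpha: 418.9 km
Bravo: 391.7 km
The second-farthest is Charlie at 503.3 km.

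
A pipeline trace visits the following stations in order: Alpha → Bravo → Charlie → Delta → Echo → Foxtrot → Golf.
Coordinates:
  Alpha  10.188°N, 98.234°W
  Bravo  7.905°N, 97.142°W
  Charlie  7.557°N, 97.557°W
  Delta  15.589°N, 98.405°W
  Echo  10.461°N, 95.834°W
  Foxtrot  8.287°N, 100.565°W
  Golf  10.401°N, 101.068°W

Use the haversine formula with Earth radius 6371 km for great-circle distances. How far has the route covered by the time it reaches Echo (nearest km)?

1873 km

Leg distances:
Alpha→Bravo: 280.8 km  (cumulative 280.8 km)
Bravo→Charlie: 59.9 km  (cumulative 340.7 km)
Charlie→Delta: 897.9 km  (cumulative 1238.5 km)
Delta→Echo: 634.5 km  (cumulative 1873.1 km)
Cumulative distance at Echo ≈ 1873 km.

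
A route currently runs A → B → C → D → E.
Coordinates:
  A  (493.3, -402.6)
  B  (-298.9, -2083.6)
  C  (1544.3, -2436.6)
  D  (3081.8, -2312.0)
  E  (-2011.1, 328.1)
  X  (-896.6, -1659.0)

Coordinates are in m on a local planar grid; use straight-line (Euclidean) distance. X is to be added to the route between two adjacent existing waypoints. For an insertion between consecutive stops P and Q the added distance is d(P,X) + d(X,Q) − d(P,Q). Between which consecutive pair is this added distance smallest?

between D and E

Added distance for inserting X between each consecutive pair:
A–B: 748.4 m
B–C: 1418.2 m
C–D: 5050.9 m
D–E: 573.4 m
Smallest added distance is 573.4 m, inserting between D and E.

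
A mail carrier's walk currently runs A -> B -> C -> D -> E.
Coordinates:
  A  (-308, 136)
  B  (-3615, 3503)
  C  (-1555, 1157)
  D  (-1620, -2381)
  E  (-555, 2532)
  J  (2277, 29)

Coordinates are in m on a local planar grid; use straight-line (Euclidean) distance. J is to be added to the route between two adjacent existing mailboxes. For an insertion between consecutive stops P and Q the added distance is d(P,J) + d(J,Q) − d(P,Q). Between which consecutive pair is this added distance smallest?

between D and E

Added distance for inserting J between each consecutive pair:
A–B: 4707.7 m
B–C: 7712.4 m
C–D: 5038.0 m
D–E: 3334.5 m
Smallest added distance is 3334.5 m, inserting between D and E.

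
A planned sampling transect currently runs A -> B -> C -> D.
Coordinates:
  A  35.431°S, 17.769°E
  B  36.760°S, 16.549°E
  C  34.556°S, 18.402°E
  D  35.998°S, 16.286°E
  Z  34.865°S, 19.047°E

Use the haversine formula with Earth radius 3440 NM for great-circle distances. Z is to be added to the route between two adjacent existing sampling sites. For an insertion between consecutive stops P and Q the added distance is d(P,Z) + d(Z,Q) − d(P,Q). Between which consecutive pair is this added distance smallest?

between B and C

Added distance for inserting Z between each consecutive pair:
A–B: 138.5 NM
B–C: 43.1 NM
C–D: 53.0 NM
Smallest added distance is 43.1 NM, inserting between B and C.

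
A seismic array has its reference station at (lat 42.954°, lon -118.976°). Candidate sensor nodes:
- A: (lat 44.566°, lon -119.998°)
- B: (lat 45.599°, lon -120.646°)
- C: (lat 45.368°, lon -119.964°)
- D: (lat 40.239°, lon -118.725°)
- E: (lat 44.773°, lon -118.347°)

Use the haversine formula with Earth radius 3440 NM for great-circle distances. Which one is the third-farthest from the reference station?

Distance to each, sorted:
B: 174.3 NM
D: 163.4 NM
C: 151.0 NM
E: 112.6 NM
A: 106.4 NM
The third-farthest is C at 151.0 NM.

C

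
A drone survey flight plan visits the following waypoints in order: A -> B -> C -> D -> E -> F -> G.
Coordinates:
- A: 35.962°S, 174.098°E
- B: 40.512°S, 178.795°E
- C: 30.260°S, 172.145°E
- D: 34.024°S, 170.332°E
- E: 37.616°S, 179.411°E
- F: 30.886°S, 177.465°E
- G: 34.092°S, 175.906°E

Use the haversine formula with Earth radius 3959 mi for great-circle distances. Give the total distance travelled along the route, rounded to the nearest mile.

Leg distances:
A→B: 404.6 mi  (cumulative 404.6 mi)
B→C: 800.7 mi  (cumulative 1205.3 mi)
C→D: 280.9 mi  (cumulative 1486.2 mi)
D→E: 565.6 mi  (cumulative 2051.9 mi)
E→F: 478.1 mi  (cumulative 2529.9 mi)
F→G: 239.4 mi  (cumulative 2769.4 mi)
Total route length ≈ 2769 mi.

2769 mi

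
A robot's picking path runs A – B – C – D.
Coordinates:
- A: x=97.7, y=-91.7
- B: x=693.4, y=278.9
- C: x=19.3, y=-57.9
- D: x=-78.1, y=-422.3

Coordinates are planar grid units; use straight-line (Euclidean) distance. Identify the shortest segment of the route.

C–D

Leg distances:
A→B: 701.6
B→C: 753.6
C→D: 377.2
The shortest leg is C–D at 377.2.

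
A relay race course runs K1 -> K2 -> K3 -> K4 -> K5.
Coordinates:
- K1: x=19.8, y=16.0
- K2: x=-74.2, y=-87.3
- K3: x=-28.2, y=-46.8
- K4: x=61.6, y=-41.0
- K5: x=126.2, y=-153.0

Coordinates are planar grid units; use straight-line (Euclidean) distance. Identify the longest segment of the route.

Leg distances:
K1→K2: 139.7
K2→K3: 61.3
K3→K4: 90.0
K4→K5: 129.3
The longest leg is K1–K2 at 139.7.

K1–K2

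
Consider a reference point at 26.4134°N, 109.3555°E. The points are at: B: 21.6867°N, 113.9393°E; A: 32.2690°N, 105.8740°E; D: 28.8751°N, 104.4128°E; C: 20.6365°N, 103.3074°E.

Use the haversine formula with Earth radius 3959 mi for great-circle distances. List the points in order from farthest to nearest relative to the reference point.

C, A, B, D

Distance from the reference point at 26.4134°N, 109.3555°E to each:
C 20.6365°N, 103.3074°E: 553.1 mi
A 32.2690°N, 105.8740°E: 455.6 mi
B 21.6867°N, 113.9393°E: 436.2 mi
D 28.8751°N, 104.4128°E: 347.0 mi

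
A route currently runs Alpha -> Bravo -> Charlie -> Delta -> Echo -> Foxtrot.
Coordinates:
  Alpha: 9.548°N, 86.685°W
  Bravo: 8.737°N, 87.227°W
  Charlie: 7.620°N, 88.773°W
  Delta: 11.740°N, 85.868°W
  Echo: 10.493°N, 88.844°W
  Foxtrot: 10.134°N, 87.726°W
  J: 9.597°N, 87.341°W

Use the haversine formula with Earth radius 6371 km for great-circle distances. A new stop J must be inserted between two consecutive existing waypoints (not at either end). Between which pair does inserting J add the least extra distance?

between Charlie and Delta

Added distance for inserting J between each consecutive pair:
Alpha–Bravo: 60.5 km
Bravo–Charlie: 156.2 km
Charlie–Delta: 0.1 km
Delta–Echo: 126.9 km
Echo–Foxtrot: 136.8 km
Smallest added distance is 0.1 km, inserting between Charlie and Delta.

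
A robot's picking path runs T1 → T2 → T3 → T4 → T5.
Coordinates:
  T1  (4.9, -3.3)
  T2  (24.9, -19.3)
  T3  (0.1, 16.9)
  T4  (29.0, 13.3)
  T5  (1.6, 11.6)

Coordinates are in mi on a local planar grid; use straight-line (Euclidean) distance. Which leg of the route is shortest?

Leg distances:
T1→T2: 25.6 mi
T2→T3: 43.9 mi
T3→T4: 29.1 mi
T4→T5: 27.5 mi
The shortest leg is T1–T2 at 25.6 mi.

T1–T2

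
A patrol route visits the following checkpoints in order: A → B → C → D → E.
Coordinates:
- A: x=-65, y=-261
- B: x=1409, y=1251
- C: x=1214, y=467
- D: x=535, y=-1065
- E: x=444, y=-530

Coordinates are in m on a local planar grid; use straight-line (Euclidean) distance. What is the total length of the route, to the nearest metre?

5138 m

Leg distances:
A→B: 2111.6 m  (cumulative 2111.6 m)
B→C: 807.9 m  (cumulative 2919.5 m)
C→D: 1675.7 m  (cumulative 4595.2 m)
D→E: 542.7 m  (cumulative 5137.9 m)
Total route length ≈ 5138 m.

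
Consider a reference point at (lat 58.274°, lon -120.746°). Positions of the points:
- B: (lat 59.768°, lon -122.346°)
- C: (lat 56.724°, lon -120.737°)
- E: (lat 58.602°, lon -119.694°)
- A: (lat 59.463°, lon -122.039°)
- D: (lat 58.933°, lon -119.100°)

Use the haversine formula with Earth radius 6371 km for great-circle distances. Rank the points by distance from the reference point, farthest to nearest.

B, C, A, D, E

Distances from the reference point:
B (lat 59.768°, lon -122.346°): 189.7 km
C (lat 56.724°, lon -120.737°): 172.4 km
A (lat 59.463°, lon -122.039°): 151.7 km
D (lat 58.933°, lon -119.100°): 120.2 km
E (lat 58.602°, lon -119.694°): 71.3 km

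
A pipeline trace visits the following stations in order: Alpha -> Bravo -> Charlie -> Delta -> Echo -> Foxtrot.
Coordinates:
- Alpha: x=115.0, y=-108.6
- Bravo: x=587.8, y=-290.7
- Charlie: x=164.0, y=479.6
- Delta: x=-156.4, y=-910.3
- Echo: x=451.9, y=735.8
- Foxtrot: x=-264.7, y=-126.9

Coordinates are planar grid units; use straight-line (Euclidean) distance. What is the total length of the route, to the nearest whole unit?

5689

Leg distances:
Alpha→Bravo: 506.7  (cumulative 506.7)
Bravo→Charlie: 879.2  (cumulative 1385.8)
Charlie→Delta: 1426.4  (cumulative 2812.2)
Delta→Echo: 1754.9  (cumulative 4567.1)
Echo→Foxtrot: 1121.5  (cumulative 5688.6)
Total route length ≈ 5689.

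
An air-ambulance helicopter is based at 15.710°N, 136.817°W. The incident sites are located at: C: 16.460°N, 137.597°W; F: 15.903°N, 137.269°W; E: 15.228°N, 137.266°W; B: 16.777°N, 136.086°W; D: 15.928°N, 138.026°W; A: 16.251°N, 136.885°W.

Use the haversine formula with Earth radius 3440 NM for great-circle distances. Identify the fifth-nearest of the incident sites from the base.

D

Distances from the base (15.710°N, 136.817°W):
F: 28.6 NM
A: 32.7 NM
E: 38.9 NM
C: 63.7 NM
D: 71.1 NM
B: 76.7 NM
The fifth-nearest is D at 71.1 NM.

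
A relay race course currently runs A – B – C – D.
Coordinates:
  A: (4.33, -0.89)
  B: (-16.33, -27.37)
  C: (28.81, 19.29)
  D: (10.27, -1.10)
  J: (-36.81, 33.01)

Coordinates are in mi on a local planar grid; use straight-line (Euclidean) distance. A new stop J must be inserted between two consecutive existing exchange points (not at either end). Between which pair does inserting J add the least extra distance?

between B and C

Added distance for inserting J between each consecutive pair:
A–B: 83.5 mi
B–C: 65.9 mi
C–D: 97.6 mi
Smallest added distance is 65.9 mi, inserting between B and C.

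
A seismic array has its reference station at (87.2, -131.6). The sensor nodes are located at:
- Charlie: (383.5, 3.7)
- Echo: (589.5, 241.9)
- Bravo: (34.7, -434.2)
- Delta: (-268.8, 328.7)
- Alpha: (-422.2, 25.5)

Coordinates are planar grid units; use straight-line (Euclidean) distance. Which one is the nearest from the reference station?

Bravo

Distance to each, sorted:
Bravo: 307.1
Charlie: 325.7
Alpha: 533.1
Delta: 581.9
Echo: 625.9
The nearest is Bravo at 307.1.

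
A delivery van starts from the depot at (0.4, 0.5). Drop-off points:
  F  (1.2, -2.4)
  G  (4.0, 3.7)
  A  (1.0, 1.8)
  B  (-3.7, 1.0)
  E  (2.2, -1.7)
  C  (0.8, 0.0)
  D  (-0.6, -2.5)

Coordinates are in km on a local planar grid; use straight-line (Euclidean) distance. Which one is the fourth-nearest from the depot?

F

Distances from the depot ((0.4, 0.5)):
C: 0.6 km
A: 1.4 km
E: 2.8 km
F: 3.0 km
D: 3.2 km
B: 4.1 km
G: 4.8 km
The fourth-nearest is F at 3.0 km.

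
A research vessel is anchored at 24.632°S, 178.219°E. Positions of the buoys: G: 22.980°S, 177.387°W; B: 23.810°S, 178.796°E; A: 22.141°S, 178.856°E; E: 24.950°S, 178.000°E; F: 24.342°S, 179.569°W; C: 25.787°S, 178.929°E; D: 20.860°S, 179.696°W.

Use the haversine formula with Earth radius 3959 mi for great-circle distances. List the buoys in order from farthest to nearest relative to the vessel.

G, D, A, F, C, B, E

Computing each great-circle distance from 24.632°S, 178.219°E:
G 22.980°S, 177.387°W: 300.3 mi
D 20.860°S, 179.696°W: 292.5 mi
A 22.141°S, 178.856°E: 176.8 mi
F 24.342°S, 179.569°W: 140.5 mi
C 25.787°S, 178.929°E: 91.3 mi
B 23.810°S, 178.796°E: 67.4 mi
E 24.950°S, 178.000°E: 25.9 mi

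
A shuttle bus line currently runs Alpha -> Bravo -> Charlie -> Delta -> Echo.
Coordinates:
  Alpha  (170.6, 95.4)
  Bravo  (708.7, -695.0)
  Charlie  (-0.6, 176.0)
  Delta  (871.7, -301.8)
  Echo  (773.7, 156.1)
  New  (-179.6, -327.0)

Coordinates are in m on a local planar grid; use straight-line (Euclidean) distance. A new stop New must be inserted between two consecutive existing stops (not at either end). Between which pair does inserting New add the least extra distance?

between Bravo and Charlie

Added distance for inserting New between each consecutive pair:
Alpha–Bravo: 554.0 m
Bravo–Charlie: 372.1 m
Charlie–Delta: 590.9 m
Delta–Echo: 1652.1 m
Smallest added distance is 372.1 m, inserting between Bravo and Charlie.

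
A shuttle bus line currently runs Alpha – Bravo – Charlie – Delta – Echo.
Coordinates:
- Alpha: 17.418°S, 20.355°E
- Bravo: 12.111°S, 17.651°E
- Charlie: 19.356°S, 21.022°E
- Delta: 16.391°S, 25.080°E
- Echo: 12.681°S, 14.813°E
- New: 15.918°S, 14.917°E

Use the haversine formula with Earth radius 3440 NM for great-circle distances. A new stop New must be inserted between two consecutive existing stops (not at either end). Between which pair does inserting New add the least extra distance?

between Delta and Echo

Added distance for inserting New between each consecutive pair:
Alpha–Bravo: 248.9 NM
Bravo–Charlie: 207.7 NM
Charlie–Delta: 700.1 NM
Delta–Echo: 144.4 NM
Smallest added distance is 144.4 NM, inserting between Delta and Echo.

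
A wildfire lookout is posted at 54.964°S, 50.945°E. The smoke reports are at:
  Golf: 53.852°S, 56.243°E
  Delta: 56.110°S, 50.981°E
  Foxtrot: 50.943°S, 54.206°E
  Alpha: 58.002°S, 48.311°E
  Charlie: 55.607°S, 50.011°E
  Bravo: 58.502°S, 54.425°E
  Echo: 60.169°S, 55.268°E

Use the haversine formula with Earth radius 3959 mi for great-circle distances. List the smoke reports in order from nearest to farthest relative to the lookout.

Distance from the lookout at 54.964°S, 50.945°E to each:
Charlie 55.607°S, 50.011°E: 57.7 mi
Delta 56.110°S, 50.981°E: 79.2 mi
Golf 53.852°S, 56.243°E: 226.4 mi
Alpha 58.002°S, 48.311°E: 232.7 mi
Bravo 58.502°S, 54.425°E: 277.7 mi
Foxtrot 50.943°S, 54.206°E: 309.1 mi
Echo 60.169°S, 55.268°E: 393.5 mi

Charlie, Delta, Golf, Alpha, Bravo, Foxtrot, Echo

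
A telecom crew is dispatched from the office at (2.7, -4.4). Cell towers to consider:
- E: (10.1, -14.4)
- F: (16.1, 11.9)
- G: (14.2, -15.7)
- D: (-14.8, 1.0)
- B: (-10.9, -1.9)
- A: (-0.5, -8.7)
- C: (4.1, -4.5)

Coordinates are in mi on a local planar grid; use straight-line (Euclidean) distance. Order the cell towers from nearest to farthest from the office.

C, A, E, B, G, D, F

Distance from the office at (2.7, -4.4) to each:
C (4.1, -4.5): 1.4 mi
A (-0.5, -8.7): 5.4 mi
E (10.1, -14.4): 12.4 mi
B (-10.9, -1.9): 13.8 mi
G (14.2, -15.7): 16.1 mi
D (-14.8, 1.0): 18.3 mi
F (16.1, 11.9): 21.1 mi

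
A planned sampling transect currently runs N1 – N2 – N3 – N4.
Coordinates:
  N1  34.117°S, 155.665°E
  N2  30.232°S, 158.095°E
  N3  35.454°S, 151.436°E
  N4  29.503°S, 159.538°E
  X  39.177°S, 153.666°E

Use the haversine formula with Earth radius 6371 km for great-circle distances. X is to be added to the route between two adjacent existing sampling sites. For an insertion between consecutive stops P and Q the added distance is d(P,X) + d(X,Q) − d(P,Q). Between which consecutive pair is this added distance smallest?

between N3 and N4

Added distance for inserting X between each consecutive pair:
N1–N2: 1174.9 km
N2–N3: 681.5 km
N3–N4: 654.0 km
Smallest added distance is 654.0 km, inserting between N3 and N4.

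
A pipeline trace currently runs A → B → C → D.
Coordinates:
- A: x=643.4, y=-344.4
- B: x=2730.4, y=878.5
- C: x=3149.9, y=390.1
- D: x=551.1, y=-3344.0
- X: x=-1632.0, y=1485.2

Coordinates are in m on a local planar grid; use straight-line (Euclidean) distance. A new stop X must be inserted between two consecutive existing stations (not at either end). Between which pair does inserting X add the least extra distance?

between A and B

Added distance for inserting X between each consecutive pair:
A–B: 4905.2 m
B–C: 8666.2 m
C–D: 5656.0 m
Smallest added distance is 4905.2 m, inserting between A and B.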